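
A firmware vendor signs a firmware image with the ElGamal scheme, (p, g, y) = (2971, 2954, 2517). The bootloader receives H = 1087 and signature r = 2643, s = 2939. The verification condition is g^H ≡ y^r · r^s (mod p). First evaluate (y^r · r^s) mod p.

376

2517^2643 mod 2971 = 923
2643^2939 mod 2971 = 2936
y^r · r^s ≡ 923·2936 = 2709928 ≡ 376 (mod 2971)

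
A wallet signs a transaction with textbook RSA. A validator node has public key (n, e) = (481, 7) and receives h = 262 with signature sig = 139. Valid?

no

sig^7 mod 481 = 243
243 ≠ 262, so verification fails.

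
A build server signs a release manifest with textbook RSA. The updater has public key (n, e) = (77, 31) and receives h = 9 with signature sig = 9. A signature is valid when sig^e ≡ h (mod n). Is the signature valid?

valid

sig^31 mod 77 = 9
sig^31 mod 77 = 9 matches h.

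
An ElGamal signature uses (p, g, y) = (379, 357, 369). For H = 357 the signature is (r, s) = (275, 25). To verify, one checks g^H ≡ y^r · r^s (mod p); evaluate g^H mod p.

Squares mod 379: 357^1≡357, 357^2≡105, 357^4≡34, 357^8≡19, 357^16≡361, 357^32≡324, 357^64≡372, 357^128≡49, 357^256≡127
357 = 256 + 64 + 32 + 4 + 1, so 357^357 ≡ 127·372·324·34·357 ≡ 40 (mod 379)

40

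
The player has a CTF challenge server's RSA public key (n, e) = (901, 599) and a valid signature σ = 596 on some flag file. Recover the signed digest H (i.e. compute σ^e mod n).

596

σ^2 ≡ 596^2 = 355216 ≡ 222
σ^4 ≡ 222^2 = 49284 ≡ 630
σ^8 ≡ 630^2 = 396900 ≡ 460
σ^16 ≡ 460^2 = 211600 ≡ 766
σ^32 ≡ 766^2 = 586756 ≡ 205
σ^64 ≡ 205^2 = 42025 ≡ 579
σ^128 ≡ 579^2 = 335241 ≡ 69
σ^256 ≡ 69^2 = 4761 ≡ 256
σ^512 ≡ 256^2 = 65536 ≡ 664
599 = 512 + 64 + 16 + 4 + 2 + 1, so σ^599 ≡ 664·579·766·630·222·596 ≡ 596 (mod 901)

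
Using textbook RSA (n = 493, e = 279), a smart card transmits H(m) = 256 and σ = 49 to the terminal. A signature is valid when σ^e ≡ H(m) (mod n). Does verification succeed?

fails

σ^2 ≡ 49^2 = 2401 ≡ 429
σ^4 ≡ 429^2 = 184041 ≡ 152
σ^8 ≡ 152^2 = 23104 ≡ 426
σ^16 ≡ 426^2 = 181476 ≡ 52
σ^32 ≡ 52^2 = 2704 ≡ 239
σ^64 ≡ 239^2 = 57121 ≡ 426
σ^128 ≡ 426^2 = 181476 ≡ 52
σ^256 ≡ 52^2 = 2704 ≡ 239
279 = 256 + 16 + 4 + 2 + 1, so σ^279 ≡ 239·52·152·429·49 ≡ 161 (mod 493)
The recovered value 161 does not match the digest 256.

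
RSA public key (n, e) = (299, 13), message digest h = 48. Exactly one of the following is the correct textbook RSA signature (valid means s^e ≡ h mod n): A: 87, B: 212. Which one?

Candidate A: 87^2 = 7569 ≡ 94; 87^4 ≡ 94^2 = 8836 ≡ 165; 87^8 ≡ 165^2 = 27225 ≡ 16; 13 = 8 + 4 + 1, so 87^13 ≡ 16·165·87 ≡ 48 (mod 299)
  → matches h = 48
Candidate B: 212^2 = 44944 ≡ 94; 212^4 ≡ 94^2 = 8836 ≡ 165; 212^8 ≡ 165^2 = 27225 ≡ 16; 13 = 8 + 4 + 1, so 212^13 ≡ 16·165·212 ≡ 251 (mod 299)

A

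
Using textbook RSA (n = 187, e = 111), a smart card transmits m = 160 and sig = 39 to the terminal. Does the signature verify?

Squares mod 187: sig^1≡39, sig^2≡25, sig^4≡64, sig^8≡169, sig^16≡137, sig^32≡69, sig^64≡86
111 = 64 + 32 + 8 + 4 + 2 + 1, so sig^111 ≡ 86·69·169·64·25·39 ≡ 160 (mod 187)
160 = m, so the signature checks out.

verifies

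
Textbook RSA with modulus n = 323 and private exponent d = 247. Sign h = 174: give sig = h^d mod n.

166

h^247 mod 323 = 166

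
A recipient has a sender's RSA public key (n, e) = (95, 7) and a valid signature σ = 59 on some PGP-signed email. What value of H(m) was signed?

14

σ^2 ≡ 59^2 = 3481 ≡ 61
σ^4 ≡ 61^2 = 3721 ≡ 16
7 = 4 + 2 + 1, so σ^7 ≡ 16·61·59 ≡ 14 (mod 95)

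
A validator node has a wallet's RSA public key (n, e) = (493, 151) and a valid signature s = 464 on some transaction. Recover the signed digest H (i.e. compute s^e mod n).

435

s^2 ≡ 464^2 = 215296 ≡ 348
s^4 ≡ 348^2 = 121104 ≡ 319
s^8 ≡ 319^2 = 101761 ≡ 203
s^16 ≡ 203^2 = 41209 ≡ 290
s^32 ≡ 290^2 = 84100 ≡ 290
s^64 ≡ 290^2 = 84100 ≡ 290
s^128 ≡ 290^2 = 84100 ≡ 290
151 = 128 + 16 + 4 + 2 + 1, so s^151 ≡ 290·290·319·348·464 ≡ 435 (mod 493)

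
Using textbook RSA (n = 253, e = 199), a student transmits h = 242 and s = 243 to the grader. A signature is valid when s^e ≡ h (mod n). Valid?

no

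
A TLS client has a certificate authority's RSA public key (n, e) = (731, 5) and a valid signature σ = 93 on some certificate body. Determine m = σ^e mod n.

Squares mod 731: σ^1≡93, σ^2≡608, σ^4≡509
5 = 4 + 1, so σ^5 ≡ 509·93 ≡ 553 (mod 731)

553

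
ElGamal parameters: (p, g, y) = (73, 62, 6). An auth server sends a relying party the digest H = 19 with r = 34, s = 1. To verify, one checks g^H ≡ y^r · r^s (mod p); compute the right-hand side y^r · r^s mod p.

5

6^2 = 36
6^4 ≡ 36^2 = 1296 ≡ 55
6^8 ≡ 55^2 = 3025 ≡ 32
6^16 ≡ 32^2 = 1024 ≡ 2
6^32 ≡ 2^2 = 4
34 = 32 + 2, so 6^34 ≡ 4·36 ≡ 71 (mod 73)
34^1 mod 73 = 34
y^r · r^s ≡ 71·34 = 2414 ≡ 5 (mod 73)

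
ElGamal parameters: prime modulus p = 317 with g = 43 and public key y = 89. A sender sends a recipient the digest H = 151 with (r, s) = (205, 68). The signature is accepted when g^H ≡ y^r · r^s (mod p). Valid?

Left side g^H mod p:
43^151 mod 317 = 253
Right side y^r · r^s mod p:
89^205 mod 317 = 179
205^68 mod 317 = 51
179·51 = 9129 ≡ 253 (mod 317)
253 ≡ 253 (mod 317), so the signature is genuine.

yes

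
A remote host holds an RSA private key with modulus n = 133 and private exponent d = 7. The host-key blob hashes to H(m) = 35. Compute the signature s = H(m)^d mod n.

112

(H(m))^2 ≡ 35^2 = 1225 ≡ 28
(H(m))^4 ≡ 28^2 = 784 ≡ 119
7 = 4 + 2 + 1, so (H(m))^7 ≡ 119·28·35 ≡ 112 (mod 133)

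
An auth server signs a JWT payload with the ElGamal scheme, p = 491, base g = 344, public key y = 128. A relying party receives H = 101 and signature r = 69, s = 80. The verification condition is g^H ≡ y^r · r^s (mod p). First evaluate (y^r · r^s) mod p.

397

128^2 = 16384 ≡ 181
128^4 ≡ 181^2 = 32761 ≡ 355
128^8 ≡ 355^2 = 126025 ≡ 329
128^16 ≡ 329^2 = 108241 ≡ 221
128^32 ≡ 221^2 = 48841 ≡ 232
128^64 ≡ 232^2 = 53824 ≡ 305
69 = 64 + 4 + 1, so 128^69 ≡ 305·355·128 ≡ 234 (mod 491)
69^2 = 4761 ≡ 342
69^4 ≡ 342^2 = 116964 ≡ 106
69^8 ≡ 106^2 = 11236 ≡ 434
69^16 ≡ 434^2 = 188356 ≡ 303
69^32 ≡ 303^2 = 91809 ≡ 483
69^64 ≡ 483^2 = 233289 ≡ 64
80 = 64 + 16, so 69^80 ≡ 64·303 ≡ 243 (mod 491)
y^r · r^s ≡ 234·243 = 56862 ≡ 397 (mod 491)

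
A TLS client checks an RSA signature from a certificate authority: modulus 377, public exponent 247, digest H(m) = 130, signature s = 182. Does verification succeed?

passes

s^2 ≡ 182^2 = 33124 ≡ 325
s^4 ≡ 325^2 = 105625 ≡ 65
s^8 ≡ 65^2 = 4225 ≡ 78
s^16 ≡ 78^2 = 6084 ≡ 52
s^32 ≡ 52^2 = 2704 ≡ 65
s^64 ≡ 65^2 = 4225 ≡ 78
s^128 ≡ 78^2 = 6084 ≡ 52
247 = 128 + 64 + 32 + 16 + 4 + 2 + 1, so s^247 ≡ 52·78·65·52·65·325·182 ≡ 130 (mod 377)
s^247 mod 377 = 130 matches H(m).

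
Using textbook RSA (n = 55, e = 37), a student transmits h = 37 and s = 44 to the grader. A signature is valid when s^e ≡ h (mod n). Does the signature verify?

s^2 ≡ 44^2 = 1936 ≡ 11
s^4 ≡ 11^2 = 121 ≡ 11
s^8 ≡ 11^2 = 121 ≡ 11
s^16 ≡ 11^2 = 121 ≡ 11
s^32 ≡ 11^2 = 121 ≡ 11
37 = 32 + 4 + 1, so s^37 ≡ 11·11·44 ≡ 44 (mod 55)
The recovered value 44 does not match the digest 37.

does not verify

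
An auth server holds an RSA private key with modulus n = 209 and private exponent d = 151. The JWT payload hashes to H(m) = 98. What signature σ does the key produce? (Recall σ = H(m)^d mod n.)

(H(m))^2 ≡ 98^2 = 9604 ≡ 199
(H(m))^4 ≡ 199^2 = 39601 ≡ 100
(H(m))^8 ≡ 100^2 = 10000 ≡ 177
(H(m))^16 ≡ 177^2 = 31329 ≡ 188
(H(m))^32 ≡ 188^2 = 35344 ≡ 23
(H(m))^64 ≡ 23^2 = 529 ≡ 111
(H(m))^128 ≡ 111^2 = 12321 ≡ 199
151 = 128 + 16 + 4 + 2 + 1, so (H(m))^151 ≡ 199·188·100·199·98 ≡ 21 (mod 209)

21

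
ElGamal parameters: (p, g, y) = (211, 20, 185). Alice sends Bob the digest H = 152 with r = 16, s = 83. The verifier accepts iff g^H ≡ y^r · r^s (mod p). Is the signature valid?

invalid

Left side g^H mod p:
20^2 = 400 ≡ 189
20^4 ≡ 189^2 = 35721 ≡ 62
20^8 ≡ 62^2 = 3844 ≡ 46
20^16 ≡ 46^2 = 2116 ≡ 6
20^32 ≡ 6^2 = 36
20^64 ≡ 36^2 = 1296 ≡ 30
20^128 ≡ 30^2 = 900 ≡ 56
152 = 128 + 16 + 8, so 20^152 ≡ 56·6·46 ≡ 53 (mod 211)
Right side y^r · r^s mod p:
185^2 = 34225 ≡ 43
185^4 ≡ 43^2 = 1849 ≡ 161
185^8 ≡ 161^2 = 25921 ≡ 179
185^16 ≡ 179^2 = 32041 ≡ 180
16^2 = 256 ≡ 45
16^4 ≡ 45^2 = 2025 ≡ 126
16^8 ≡ 126^2 = 15876 ≡ 51
16^16 ≡ 51^2 = 2601 ≡ 69
16^32 ≡ 69^2 = 4761 ≡ 119
16^64 ≡ 119^2 = 14161 ≡ 24
83 = 64 + 16 + 2 + 1, so 16^83 ≡ 24·69·45·16 ≡ 170 (mod 211)
180·170 = 30600 ≡ 5 (mod 211)
53 ≠ 5, so verification fails.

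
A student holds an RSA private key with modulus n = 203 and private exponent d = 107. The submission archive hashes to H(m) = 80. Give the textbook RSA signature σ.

(H(m))^2 ≡ 80^2 = 6400 ≡ 107
(H(m))^4 ≡ 107^2 = 11449 ≡ 81
(H(m))^8 ≡ 81^2 = 6561 ≡ 65
(H(m))^16 ≡ 65^2 = 4225 ≡ 165
(H(m))^32 ≡ 165^2 = 27225 ≡ 23
(H(m))^64 ≡ 23^2 = 529 ≡ 123
107 = 64 + 32 + 8 + 2 + 1, so (H(m))^107 ≡ 123·23·65·107·80 ≡ 96 (mod 203)

96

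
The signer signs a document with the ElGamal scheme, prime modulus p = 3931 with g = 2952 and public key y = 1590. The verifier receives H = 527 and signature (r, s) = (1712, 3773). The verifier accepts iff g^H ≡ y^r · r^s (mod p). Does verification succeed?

fails

Left side g^H mod p:
Squares mod 3931: 2952^1≡2952, 2952^2≡3208, 2952^4≡3837, 2952^8≡974, 2952^16≡1305, 2952^32≡902, 2952^64≡3818, 2952^128≡976, 2952^256≡1274, 2952^512≡3504
527 = 512 + 8 + 4 + 2 + 1, so 2952^527 ≡ 3504·974·3837·3208·2952 ≡ 782 (mod 3931)
Right side y^r · r^s mod p:
Squares mod 3931: 1590^1≡1590, 1590^2≡467, 1590^4≡1884, 1590^8≡3694, 1590^16≡1135, 1590^32≡2788, 1590^64≡1357, 1590^128≡1741, 1590^256≡280, 1590^512≡3711, 1590^1024≡1228
1712 = 1024 + 512 + 128 + 32 + 16, so 1590^1712 ≡ 1228·3711·1741·2788·1135 ≡ 546 (mod 3931)
Squares mod 3931: 1712^1≡1712, 1712^2≡2349, 1712^4≡2608, 1712^8≡1034, 1712^16≡3855, 1712^32≡1845, 1712^64≡3710, 1712^128≡1669, 1712^256≡2413, 1712^512≡758, 1712^1024≡638, 1712^2048≡2151
3773 = 2048 + 1024 + 512 + 128 + 32 + 16 + 8 + 4 + 1, so 1712^3773 ≡ 2151·638·758·1669·1845·3855·1034·2608·1712 ≡ 1213 (mod 3931)
546·1213 = 662298 ≡ 1890 (mod 3931)
782 ≠ 1890, so verification fails.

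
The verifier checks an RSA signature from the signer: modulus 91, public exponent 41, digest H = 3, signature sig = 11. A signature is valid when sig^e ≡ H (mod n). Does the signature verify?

Squares mod 91: sig^1≡11, sig^2≡30, sig^4≡81, sig^8≡9, sig^16≡81, sig^32≡9
41 = 32 + 8 + 1, so sig^41 ≡ 9·9·11 ≡ 72 (mod 91)
72 ≠ 3, so verification fails.

does not verify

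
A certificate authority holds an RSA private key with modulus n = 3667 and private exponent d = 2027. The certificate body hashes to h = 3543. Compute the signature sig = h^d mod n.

2190

h^2 ≡ 3543^2 = 12552849 ≡ 708
h^4 ≡ 708^2 = 501264 ≡ 2552
h^8 ≡ 2552^2 = 6512704 ≡ 112
h^16 ≡ 112^2 = 12544 ≡ 1543
h^32 ≡ 1543^2 = 2380849 ≡ 966
h^64 ≡ 966^2 = 933156 ≡ 1738
h^128 ≡ 1738^2 = 3020644 ≡ 2703
h^256 ≡ 2703^2 = 7306209 ≡ 1545
h^512 ≡ 1545^2 = 2387025 ≡ 3475
h^1024 ≡ 3475^2 = 12075625 ≡ 194
2027 = 1024 + 512 + 256 + 128 + 64 + 32 + 8 + 2 + 1, so h^2027 ≡ 194·3475·1545·2703·1738·966·112·708·3543 ≡ 2190 (mod 3667)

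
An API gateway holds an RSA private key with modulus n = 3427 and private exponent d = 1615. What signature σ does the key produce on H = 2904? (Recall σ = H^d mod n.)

39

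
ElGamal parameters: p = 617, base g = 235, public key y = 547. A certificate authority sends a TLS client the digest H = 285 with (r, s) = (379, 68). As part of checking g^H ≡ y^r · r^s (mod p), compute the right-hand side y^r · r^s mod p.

565

547^2 = 299209 ≡ 581
547^4 ≡ 581^2 = 337561 ≡ 62
547^8 ≡ 62^2 = 3844 ≡ 142
547^16 ≡ 142^2 = 20164 ≡ 420
547^32 ≡ 420^2 = 176400 ≡ 555
547^64 ≡ 555^2 = 308025 ≡ 142
547^128 ≡ 142^2 = 20164 ≡ 420
547^256 ≡ 420^2 = 176400 ≡ 555
379 = 256 + 64 + 32 + 16 + 8 + 2 + 1, so 547^379 ≡ 555·142·555·420·142·581·547 ≡ 6 (mod 617)
379^2 = 143641 ≡ 497
379^4 ≡ 497^2 = 247009 ≡ 209
379^8 ≡ 209^2 = 43681 ≡ 491
379^16 ≡ 491^2 = 241081 ≡ 451
379^32 ≡ 451^2 = 203401 ≡ 408
379^64 ≡ 408^2 = 166464 ≡ 491
68 = 64 + 4, so 379^68 ≡ 491·209 ≡ 197 (mod 617)
y^r · r^s ≡ 6·197 = 1182 ≡ 565 (mod 617)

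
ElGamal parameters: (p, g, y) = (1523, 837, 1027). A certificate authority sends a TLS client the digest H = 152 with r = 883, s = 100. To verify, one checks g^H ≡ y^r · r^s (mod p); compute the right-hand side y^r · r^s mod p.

591

Squares mod 1523: 1027^1≡1027, 1027^2≡813, 1027^4≡1510, 1027^8≡169, 1027^16≡1147, 1027^32≡1260, 1027^64≡634, 1027^128≡1407, 1027^256≡1272, 1027^512≡558
883 = 512 + 256 + 64 + 32 + 16 + 2 + 1, so 1027^883 ≡ 558·1272·634·1260·1147·813·1027 ≡ 992 (mod 1523)
Squares mod 1523: 883^1≡883, 883^2≡1436, 883^4≡1477, 883^8≡593, 883^16≡1359, 883^32≡1005, 883^64≡276
100 = 64 + 32 + 4, so 883^100 ≡ 276·1005·1477 ≡ 214 (mod 1523)
y^r · r^s ≡ 992·214 = 212288 ≡ 591 (mod 1523)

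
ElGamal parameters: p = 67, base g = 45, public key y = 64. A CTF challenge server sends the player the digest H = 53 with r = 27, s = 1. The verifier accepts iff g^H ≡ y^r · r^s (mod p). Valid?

Left side g^H mod p:
45^2 = 2025 ≡ 15
45^4 ≡ 15^2 = 225 ≡ 24
45^8 ≡ 24^2 = 576 ≡ 40
45^16 ≡ 40^2 = 1600 ≡ 59
45^32 ≡ 59^2 = 3481 ≡ 64
53 = 32 + 16 + 4 + 1, so 45^53 ≡ 64·59·24·45 ≡ 58 (mod 67)
Right side y^r · r^s mod p:
64^2 = 4096 ≡ 9
64^4 ≡ 9^2 = 81 ≡ 14
64^8 ≡ 14^2 = 196 ≡ 62
64^16 ≡ 62^2 = 3844 ≡ 25
27 = 16 + 8 + 2 + 1, so 64^27 ≡ 25·62·9·64 ≡ 25 (mod 67)
27^1 mod 67 = 27
25·27 = 675 ≡ 5 (mod 67)
58 ≠ 5, so verification fails.

no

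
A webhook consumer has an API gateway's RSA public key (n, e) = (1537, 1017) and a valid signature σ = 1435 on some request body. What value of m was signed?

1018

σ^2 ≡ 1435^2 = 2059225 ≡ 1182
σ^4 ≡ 1182^2 = 1397124 ≡ 1528
σ^8 ≡ 1528^2 = 2334784 ≡ 81
σ^16 ≡ 81^2 = 6561 ≡ 413
σ^32 ≡ 413^2 = 170569 ≡ 1499
σ^64 ≡ 1499^2 = 2247001 ≡ 1444
σ^128 ≡ 1444^2 = 2085136 ≡ 964
σ^256 ≡ 964^2 = 929296 ≡ 948
σ^512 ≡ 948^2 = 898704 ≡ 1096
1017 = 512 + 256 + 128 + 64 + 32 + 16 + 8 + 1, so σ^1017 ≡ 1096·948·964·1444·1499·413·81·1435 ≡ 1018 (mod 1537)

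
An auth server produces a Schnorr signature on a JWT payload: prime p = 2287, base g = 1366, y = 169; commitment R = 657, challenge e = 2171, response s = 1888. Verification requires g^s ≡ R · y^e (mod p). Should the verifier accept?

g^s mod p:
1366^2 = 1865956 ≡ 2051
1366^4 ≡ 2051^2 = 4206601 ≡ 808
1366^8 ≡ 808^2 = 652864 ≡ 1069
1366^16 ≡ 1069^2 = 1142761 ≡ 1548
1366^32 ≡ 1548^2 = 2396304 ≡ 1815
1366^64 ≡ 1815^2 = 3294225 ≡ 945
1366^128 ≡ 945^2 = 893025 ≡ 1095
1366^256 ≡ 1095^2 = 1199025 ≡ 637
1366^512 ≡ 637^2 = 405769 ≡ 970
1366^1024 ≡ 970^2 = 940900 ≡ 943
1888 = 1024 + 512 + 256 + 64 + 32, so 1366^1888 ≡ 943·970·637·945·1815 ≡ 190 (mod 2287)
R · y^e mod p:
169^2 = 28561 ≡ 1117
169^4 ≡ 1117^2 = 1247689 ≡ 1274
169^8 ≡ 1274^2 = 1623076 ≡ 1593
169^16 ≡ 1593^2 = 2537649 ≡ 1366
169^32 ≡ 1366^2 = 1865956 ≡ 2051
169^64 ≡ 2051^2 = 4206601 ≡ 808
169^128 ≡ 808^2 = 652864 ≡ 1069
169^256 ≡ 1069^2 = 1142761 ≡ 1548
169^512 ≡ 1548^2 = 2396304 ≡ 1815
169^1024 ≡ 1815^2 = 3294225 ≡ 945
169^2048 ≡ 945^2 = 893025 ≡ 1095
2171 = 2048 + 64 + 32 + 16 + 8 + 2 + 1, so 169^2171 ≡ 1095·808·2051·1366·1593·1117·169 ≡ 968 (mod 2287)
657·968 = 635976 ≡ 190 (mod 2287)
190 ≡ 190 (mod 2287); signature holds.

accept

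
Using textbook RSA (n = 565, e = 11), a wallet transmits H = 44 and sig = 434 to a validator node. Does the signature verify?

Squares mod 565: sig^1≡434, sig^2≡211, sig^4≡451, sig^8≡1
11 = 8 + 2 + 1, so sig^11 ≡ 1·211·434 ≡ 44 (mod 565)
44 = H, so the signature checks out.

verifies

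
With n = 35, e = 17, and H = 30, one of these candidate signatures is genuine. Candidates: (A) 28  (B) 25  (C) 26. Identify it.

B

Candidate A: Squares mod 35: 28^1≡28, 28^2≡14, 28^4≡21, 28^8≡21, 28^16≡21; 17 = 16 + 1, so 28^17 ≡ 21·28 ≡ 28 (mod 35)
Candidate B: Squares mod 35: 25^1≡25, 25^2≡30, 25^4≡25, 25^8≡30, 25^16≡25; 17 = 16 + 1, so 25^17 ≡ 25·25 ≡ 30 (mod 35)
  → matches H = 30
Candidate C: Squares mod 35: 26^1≡26, 26^2≡11, 26^4≡16, 26^8≡11, 26^16≡16; 17 = 16 + 1, so 26^17 ≡ 16·26 ≡ 31 (mod 35)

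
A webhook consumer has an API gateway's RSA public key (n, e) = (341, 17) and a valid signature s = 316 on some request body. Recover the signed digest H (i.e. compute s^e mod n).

s^2 ≡ 316^2 = 99856 ≡ 284
s^4 ≡ 284^2 = 80656 ≡ 180
s^8 ≡ 180^2 = 32400 ≡ 5
s^16 ≡ 5^2 = 25
17 = 16 + 1, so s^17 ≡ 25·316 ≡ 57 (mod 341)

57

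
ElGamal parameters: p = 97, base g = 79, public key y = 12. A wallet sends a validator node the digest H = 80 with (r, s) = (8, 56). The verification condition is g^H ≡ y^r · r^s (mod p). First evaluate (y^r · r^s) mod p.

12^2 = 144 ≡ 47
12^4 ≡ 47^2 = 2209 ≡ 75
12^8 ≡ 75^2 = 5625 ≡ 96
8^2 = 64
8^4 ≡ 64^2 = 4096 ≡ 22
8^8 ≡ 22^2 = 484 ≡ 96
8^16 ≡ 96^2 = 9216 ≡ 1
8^32 ≡ 1^2 = 1
56 = 32 + 16 + 8, so 8^56 ≡ 1·1·96 ≡ 96 (mod 97)
y^r · r^s ≡ 96·96 = 9216 ≡ 1 (mod 97)

1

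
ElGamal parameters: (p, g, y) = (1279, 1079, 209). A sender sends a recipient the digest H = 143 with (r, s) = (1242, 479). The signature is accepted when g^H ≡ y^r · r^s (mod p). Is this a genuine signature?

genuine

Left side g^H mod p:
Squares mod 1279: 1079^1≡1079, 1079^2≡351, 1079^4≡417, 1079^8≡1224, 1079^16≡467, 1079^32≡659, 1079^64≡700, 1079^128≡143
143 = 128 + 8 + 4 + 2 + 1, so 1079^143 ≡ 143·1224·417·351·1079 ≡ 555 (mod 1279)
Right side y^r · r^s mod p:
Squares mod 1279: 209^1≡209, 209^2≡195, 209^4≡934, 209^8≡78, 209^16≡968, 209^32≡796, 209^64≡511, 209^128≡205, 209^256≡1097, 209^512≡1149, 209^1024≡273
1242 = 1024 + 128 + 64 + 16 + 8 + 2, so 209^1242 ≡ 273·205·511·968·78·195 ≡ 424 (mod 1279)
Squares mod 1279: 1242^1≡1242, 1242^2≡90, 1242^4≡426, 1242^8≡1137, 1242^16≡979, 1242^32≡470, 1242^64≡912, 1242^128≡394, 1242^256≡477
479 = 256 + 128 + 64 + 16 + 8 + 4 + 2 + 1, so 1242^479 ≡ 477·394·912·979·1137·426·90·1242 ≡ 493 (mod 1279)
424·493 = 209032 ≡ 555 (mod 1279)
555 ≡ 555 (mod 1279), so the signature is genuine.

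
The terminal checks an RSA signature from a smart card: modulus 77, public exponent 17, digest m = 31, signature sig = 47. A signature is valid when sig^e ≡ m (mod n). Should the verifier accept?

accept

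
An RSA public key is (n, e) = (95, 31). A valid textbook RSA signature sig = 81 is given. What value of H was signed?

Squares mod 95: sig^1≡81, sig^2≡6, sig^4≡36, sig^8≡61, sig^16≡16
31 = 16 + 8 + 4 + 2 + 1, so sig^31 ≡ 16·61·36·6·81 ≡ 36 (mod 95)

36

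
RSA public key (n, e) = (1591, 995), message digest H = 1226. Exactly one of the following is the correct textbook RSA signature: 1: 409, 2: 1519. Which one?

Candidate 1: Squares mod 1591: 409^1≡409, 409^2≡226, 409^4≡164, 409^8≡1440, 409^16≡527, 409^32≡895, 409^64≡752, 409^128≡699, 409^256≡164, 409^512≡1440; 995 = 512 + 256 + 128 + 64 + 32 + 2 + 1, so 409^995 ≡ 1440·164·699·752·895·226·409 ≡ 1226 (mod 1591)
  → matches H = 1226
Candidate 2: Squares mod 1591: 1519^1≡1519, 1519^2≡411, 1519^4≡275, 1519^8≡848, 1519^16≡1563, 1519^32≡784, 1519^64≡530, 1519^128≡884, 1519^256≡275, 1519^512≡848; 995 = 512 + 256 + 128 + 64 + 32 + 2 + 1, so 1519^995 ≡ 848·275·884·530·784·411·1519 ≡ 375 (mod 1591)

1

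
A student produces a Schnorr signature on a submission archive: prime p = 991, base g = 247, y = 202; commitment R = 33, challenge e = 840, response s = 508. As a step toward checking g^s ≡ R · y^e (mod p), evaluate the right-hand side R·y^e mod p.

31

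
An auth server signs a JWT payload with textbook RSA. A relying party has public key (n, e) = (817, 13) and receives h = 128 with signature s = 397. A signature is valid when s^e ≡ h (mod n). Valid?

no

s^2 ≡ 397^2 = 157609 ≡ 745
s^4 ≡ 745^2 = 555025 ≡ 282
s^8 ≡ 282^2 = 79524 ≡ 275
13 = 8 + 4 + 1, so s^13 ≡ 275·282·397 ≡ 339 (mod 817)
339 ≠ 128, so verification fails.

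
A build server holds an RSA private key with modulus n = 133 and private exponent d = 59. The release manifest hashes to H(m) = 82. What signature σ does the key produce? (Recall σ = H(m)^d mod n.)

(H(m))^2 ≡ 82^2 = 6724 ≡ 74
(H(m))^4 ≡ 74^2 = 5476 ≡ 23
(H(m))^8 ≡ 23^2 = 529 ≡ 130
(H(m))^16 ≡ 130^2 = 16900 ≡ 9
(H(m))^32 ≡ 9^2 = 81
59 = 32 + 16 + 8 + 2 + 1, so (H(m))^59 ≡ 81·9·130·74·82 ≡ 24 (mod 133)

24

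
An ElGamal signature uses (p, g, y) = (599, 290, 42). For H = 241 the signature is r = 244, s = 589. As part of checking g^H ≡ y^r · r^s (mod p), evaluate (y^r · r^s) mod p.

168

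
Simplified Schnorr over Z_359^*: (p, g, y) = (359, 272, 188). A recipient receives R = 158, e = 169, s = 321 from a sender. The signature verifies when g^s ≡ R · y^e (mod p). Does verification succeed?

passes

g^s mod p:
272^2 = 73984 ≡ 30
272^4 ≡ 30^2 = 900 ≡ 182
272^8 ≡ 182^2 = 33124 ≡ 96
272^16 ≡ 96^2 = 9216 ≡ 241
272^32 ≡ 241^2 = 58081 ≡ 282
272^64 ≡ 282^2 = 79524 ≡ 185
272^128 ≡ 185^2 = 34225 ≡ 120
272^256 ≡ 120^2 = 14400 ≡ 40
321 = 256 + 64 + 1, so 272^321 ≡ 40·185·272 ≡ 246 (mod 359)
R · y^e mod p:
188^2 = 35344 ≡ 162
188^4 ≡ 162^2 = 26244 ≡ 37
188^8 ≡ 37^2 = 1369 ≡ 292
188^16 ≡ 292^2 = 85264 ≡ 181
188^32 ≡ 181^2 = 32761 ≡ 92
188^64 ≡ 92^2 = 8464 ≡ 207
188^128 ≡ 207^2 = 42849 ≡ 128
169 = 128 + 32 + 8 + 1, so 188^169 ≡ 128·92·292·188 ≡ 47 (mod 359)
158·47 = 7426 ≡ 246 (mod 359)
246 ≡ 246 (mod 359); signature holds.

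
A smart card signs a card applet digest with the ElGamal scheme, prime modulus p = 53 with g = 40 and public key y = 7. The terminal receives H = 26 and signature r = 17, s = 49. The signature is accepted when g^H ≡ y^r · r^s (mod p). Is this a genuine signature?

genuine

Left side g^H mod p:
40^2 = 1600 ≡ 10
40^4 ≡ 10^2 = 100 ≡ 47
40^8 ≡ 47^2 = 2209 ≡ 36
40^16 ≡ 36^2 = 1296 ≡ 24
26 = 16 + 8 + 2, so 40^26 ≡ 24·36·10 ≡ 1 (mod 53)
Right side y^r · r^s mod p:
7^2 = 49
7^4 ≡ 49^2 = 2401 ≡ 16
7^8 ≡ 16^2 = 256 ≡ 44
7^16 ≡ 44^2 = 1936 ≡ 28
17 = 16 + 1, so 7^17 ≡ 28·7 ≡ 37 (mod 53)
17^2 = 289 ≡ 24
17^4 ≡ 24^2 = 576 ≡ 46
17^8 ≡ 46^2 = 2116 ≡ 49
17^16 ≡ 49^2 = 2401 ≡ 16
17^32 ≡ 16^2 = 256 ≡ 44
49 = 32 + 16 + 1, so 17^49 ≡ 44·16·17 ≡ 43 (mod 53)
37·43 = 1591 ≡ 1 (mod 53)
1 ≡ 1 (mod 53), so the signature is genuine.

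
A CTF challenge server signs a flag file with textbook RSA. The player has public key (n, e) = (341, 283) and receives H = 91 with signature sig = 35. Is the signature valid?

sig^2 ≡ 35^2 = 1225 ≡ 202
sig^4 ≡ 202^2 = 40804 ≡ 225
sig^8 ≡ 225^2 = 50625 ≡ 157
sig^16 ≡ 157^2 = 24649 ≡ 97
sig^32 ≡ 97^2 = 9409 ≡ 202
sig^64 ≡ 202^2 = 40804 ≡ 225
sig^128 ≡ 225^2 = 50625 ≡ 157
sig^256 ≡ 157^2 = 24649 ≡ 97
283 = 256 + 16 + 8 + 2 + 1, so sig^283 ≡ 97·97·157·202·35 ≡ 250 (mod 341)
sig^283 mod 341 = 250, but H = 91.

invalid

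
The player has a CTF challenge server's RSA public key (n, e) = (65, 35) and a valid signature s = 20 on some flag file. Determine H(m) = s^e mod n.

s^2 ≡ 20^2 = 400 ≡ 10
s^4 ≡ 10^2 = 100 ≡ 35
s^8 ≡ 35^2 = 1225 ≡ 55
s^16 ≡ 55^2 = 3025 ≡ 35
s^32 ≡ 35^2 = 1225 ≡ 55
35 = 32 + 2 + 1, so s^35 ≡ 55·10·20 ≡ 15 (mod 65)

15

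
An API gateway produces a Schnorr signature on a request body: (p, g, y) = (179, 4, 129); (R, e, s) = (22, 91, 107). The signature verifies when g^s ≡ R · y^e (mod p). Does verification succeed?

passes

g^s mod p:
Squares mod 179: 4^1≡4, 4^2≡16, 4^4≡77, 4^8≡22, 4^16≡126, 4^32≡124, 4^64≡161
107 = 64 + 32 + 8 + 2 + 1, so 4^107 ≡ 161·124·22·16·4 ≡ 47 (mod 179)
R · y^e mod p:
Squares mod 179: 129^1≡129, 129^2≡173, 129^4≡36, 129^8≡43, 129^16≡59, 129^32≡80, 129^64≡135
91 = 64 + 16 + 8 + 2 + 1, so 129^91 ≡ 135·59·43·173·129 ≡ 173 (mod 179)
22·173 = 3806 ≡ 47 (mod 179)
47 ≡ 47 (mod 179); signature holds.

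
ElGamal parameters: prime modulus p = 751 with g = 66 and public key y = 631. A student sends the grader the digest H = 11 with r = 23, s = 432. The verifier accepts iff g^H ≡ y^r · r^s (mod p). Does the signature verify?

does not verify

Left side g^H mod p:
66^2 = 4356 ≡ 601
66^4 ≡ 601^2 = 361201 ≡ 721
66^8 ≡ 721^2 = 519841 ≡ 149
11 = 8 + 2 + 1, so 66^11 ≡ 149·601·66 ≡ 615 (mod 751)
Right side y^r · r^s mod p:
631^2 = 398161 ≡ 131
631^4 ≡ 131^2 = 17161 ≡ 639
631^8 ≡ 639^2 = 408321 ≡ 528
631^16 ≡ 528^2 = 278784 ≡ 163
23 = 16 + 4 + 2 + 1, so 631^23 ≡ 163·639·131·631 ≡ 184 (mod 751)
23^2 = 529
23^4 ≡ 529^2 = 279841 ≡ 469
23^8 ≡ 469^2 = 219961 ≡ 669
23^16 ≡ 669^2 = 447561 ≡ 716
23^32 ≡ 716^2 = 512656 ≡ 474
23^64 ≡ 474^2 = 224676 ≡ 127
23^128 ≡ 127^2 = 16129 ≡ 358
23^256 ≡ 358^2 = 128164 ≡ 494
432 = 256 + 128 + 32 + 16, so 23^432 ≡ 494·358·474·716 ≡ 578 (mod 751)
184·578 = 106352 ≡ 461 (mod 751)
615 ≠ 461, so verification fails.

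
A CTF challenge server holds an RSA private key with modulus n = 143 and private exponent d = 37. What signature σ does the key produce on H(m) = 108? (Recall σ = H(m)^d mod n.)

4

(H(m))^2 ≡ 108^2 = 11664 ≡ 81
(H(m))^4 ≡ 81^2 = 6561 ≡ 126
(H(m))^8 ≡ 126^2 = 15876 ≡ 3
(H(m))^16 ≡ 3^2 = 9
(H(m))^32 ≡ 9^2 = 81
37 = 32 + 4 + 1, so (H(m))^37 ≡ 81·126·108 ≡ 4 (mod 143)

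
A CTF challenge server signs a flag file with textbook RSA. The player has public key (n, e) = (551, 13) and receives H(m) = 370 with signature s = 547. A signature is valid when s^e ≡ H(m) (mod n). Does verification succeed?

s^2 ≡ 547^2 = 299209 ≡ 16
s^4 ≡ 16^2 = 256
s^8 ≡ 256^2 = 65536 ≡ 518
13 = 8 + 4 + 1, so s^13 ≡ 518·256·547 ≡ 181 (mod 551)
The recovered value 181 does not match the digest 370.

fails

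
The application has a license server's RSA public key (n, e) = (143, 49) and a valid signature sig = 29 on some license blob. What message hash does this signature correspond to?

107

Squares mod 143: sig^1≡29, sig^2≡126, sig^4≡3, sig^8≡9, sig^16≡81, sig^32≡126
49 = 32 + 16 + 1, so sig^49 ≡ 126·81·29 ≡ 107 (mod 143)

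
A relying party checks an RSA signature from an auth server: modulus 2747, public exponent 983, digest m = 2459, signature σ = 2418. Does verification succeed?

σ^2 ≡ 2418^2 = 5846724 ≡ 1108
σ^4 ≡ 1108^2 = 1227664 ≡ 2502
σ^8 ≡ 2502^2 = 6260004 ≡ 2338
σ^16 ≡ 2338^2 = 5466244 ≡ 2461
σ^32 ≡ 2461^2 = 6056521 ≡ 2133
σ^64 ≡ 2133^2 = 4549689 ≡ 657
σ^128 ≡ 657^2 = 431649 ≡ 370
σ^256 ≡ 370^2 = 136900 ≡ 2297
σ^512 ≡ 2297^2 = 5276209 ≡ 1969
983 = 512 + 256 + 128 + 64 + 16 + 4 + 2 + 1, so σ^983 ≡ 1969·2297·370·657·2461·2502·1108·2418 ≡ 2459 (mod 2747)
σ^983 mod 2747 = 2459 matches m.

passes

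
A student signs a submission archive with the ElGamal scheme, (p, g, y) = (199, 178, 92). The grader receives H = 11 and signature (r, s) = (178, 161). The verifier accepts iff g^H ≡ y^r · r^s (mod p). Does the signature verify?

verifies

Left side g^H mod p:
Squares mod 199: 178^1≡178, 178^2≡43, 178^4≡58, 178^8≡180
11 = 8 + 2 + 1, so 178^11 ≡ 180·43·178 ≡ 43 (mod 199)
Right side y^r · r^s mod p:
Squares mod 199: 92^1≡92, 92^2≡106, 92^4≡92, 92^8≡106, 92^16≡92, 92^32≡106, 92^64≡92, 92^128≡106
178 = 128 + 32 + 16 + 2, so 92^178 ≡ 106·106·92·106 ≡ 92 (mod 199)
Squares mod 199: 178^1≡178, 178^2≡43, 178^4≡58, 178^8≡180, 178^16≡162, 178^32≡175, 178^64≡178, 178^128≡43
161 = 128 + 32 + 1, so 178^161 ≡ 43·175·178 ≡ 180 (mod 199)
92·180 = 16560 ≡ 43 (mod 199)
43 ≡ 43 (mod 199), so the signature is genuine.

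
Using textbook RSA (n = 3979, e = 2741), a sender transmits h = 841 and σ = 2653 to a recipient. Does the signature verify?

σ^2 ≡ 2653^2 = 7038409 ≡ 3537
σ^4 ≡ 3537^2 = 12510369 ≡ 393
σ^8 ≡ 393^2 = 154449 ≡ 3247
σ^16 ≡ 3247^2 = 10543009 ≡ 2638
σ^32 ≡ 2638^2 = 6959044 ≡ 3752
σ^64 ≡ 3752^2 = 14077504 ≡ 3781
σ^128 ≡ 3781^2 = 14295961 ≡ 3393
σ^256 ≡ 3393^2 = 11512449 ≡ 1202
σ^512 ≡ 1202^2 = 1444804 ≡ 427
σ^1024 ≡ 427^2 = 182329 ≡ 3274
σ^2048 ≡ 3274^2 = 10719076 ≡ 3629
2741 = 2048 + 512 + 128 + 32 + 16 + 4 + 1, so σ^2741 ≡ 3629·427·3393·3752·2638·393·2653 ≡ 3974 (mod 3979)
3974 ≠ 841, so verification fails.

does not verify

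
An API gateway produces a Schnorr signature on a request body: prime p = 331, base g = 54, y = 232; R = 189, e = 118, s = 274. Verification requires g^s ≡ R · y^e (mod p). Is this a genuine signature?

genuine

g^s mod p:
54^274 mod 331 = 122
R · y^e mod p:
232^118 mod 331 = 139
189·139 = 26271 ≡ 122 (mod 331)
122 ≡ 122 (mod 331); signature holds.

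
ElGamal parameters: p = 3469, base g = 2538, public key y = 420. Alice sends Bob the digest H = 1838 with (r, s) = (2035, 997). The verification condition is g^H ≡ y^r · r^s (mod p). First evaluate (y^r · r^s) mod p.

2189

420^2 = 176400 ≡ 2950
420^4 ≡ 2950^2 = 8702500 ≡ 2248
420^8 ≡ 2248^2 = 5053504 ≡ 2640
420^16 ≡ 2640^2 = 6969600 ≡ 379
420^32 ≡ 379^2 = 143641 ≡ 1412
420^64 ≡ 1412^2 = 1993744 ≡ 2538
420^128 ≡ 2538^2 = 6441444 ≡ 2980
420^256 ≡ 2980^2 = 8880400 ≡ 3229
420^512 ≡ 3229^2 = 10426441 ≡ 2096
420^1024 ≡ 2096^2 = 4393216 ≡ 1462
2035 = 1024 + 512 + 256 + 128 + 64 + 32 + 16 + 2 + 1, so 420^2035 ≡ 1462·2096·3229·2980·2538·1412·379·2950·420 ≡ 2730 (mod 3469)
2035^2 = 4141225 ≡ 2708
2035^4 ≡ 2708^2 = 7333264 ≡ 3267
2035^8 ≡ 3267^2 = 10673289 ≡ 2645
2035^16 ≡ 2645^2 = 6996025 ≡ 2521
2035^32 ≡ 2521^2 = 6355441 ≡ 233
2035^64 ≡ 233^2 = 54289 ≡ 2254
2035^128 ≡ 2254^2 = 5080516 ≡ 1900
2035^256 ≡ 1900^2 = 3610000 ≡ 2240
2035^512 ≡ 2240^2 = 5017600 ≡ 1426
997 = 512 + 256 + 128 + 64 + 32 + 4 + 1, so 2035^997 ≡ 1426·2240·1900·2254·233·3267·2035 ≡ 673 (mod 3469)
y^r · r^s ≡ 2730·673 = 1837290 ≡ 2189 (mod 3469)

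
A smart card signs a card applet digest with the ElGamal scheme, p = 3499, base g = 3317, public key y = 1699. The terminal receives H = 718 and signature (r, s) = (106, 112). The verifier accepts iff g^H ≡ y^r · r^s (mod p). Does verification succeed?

Left side g^H mod p:
3317^2 = 11002489 ≡ 1633
3317^4 ≡ 1633^2 = 2666689 ≡ 451
3317^8 ≡ 451^2 = 203401 ≡ 459
3317^16 ≡ 459^2 = 210681 ≡ 741
3317^32 ≡ 741^2 = 549081 ≡ 3237
3317^64 ≡ 3237^2 = 10478169 ≡ 2163
3317^128 ≡ 2163^2 = 4678569 ≡ 406
3317^256 ≡ 406^2 = 164836 ≡ 383
3317^512 ≡ 383^2 = 146689 ≡ 3230
718 = 512 + 128 + 64 + 8 + 4 + 2, so 3317^718 ≡ 3230·406·2163·459·451·1633 ≡ 2277 (mod 3499)
Right side y^r · r^s mod p:
1699^2 = 2886601 ≡ 3425
1699^4 ≡ 3425^2 = 11730625 ≡ 1977
1699^8 ≡ 1977^2 = 3908529 ≡ 146
1699^16 ≡ 146^2 = 21316 ≡ 322
1699^32 ≡ 322^2 = 103684 ≡ 2213
1699^64 ≡ 2213^2 = 4897369 ≡ 2268
106 = 64 + 32 + 8 + 2, so 1699^106 ≡ 2268·2213·146·3425 ≡ 2840 (mod 3499)
106^2 = 11236 ≡ 739
106^4 ≡ 739^2 = 546121 ≡ 277
106^8 ≡ 277^2 = 76729 ≡ 3250
106^16 ≡ 3250^2 = 10562500 ≡ 2518
106^32 ≡ 2518^2 = 6340324 ≡ 136
106^64 ≡ 136^2 = 18496 ≡ 1001
112 = 64 + 32 + 16, so 106^112 ≡ 1001·136·2518 ≡ 416 (mod 3499)
2840·416 = 1181440 ≡ 2277 (mod 3499)
2277 ≡ 2277 (mod 3499), so the signature is genuine.

passes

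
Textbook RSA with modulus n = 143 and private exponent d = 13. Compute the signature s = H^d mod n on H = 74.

61

Squares mod 143: H^1≡74, H^2≡42, H^4≡48, H^8≡16
13 = 8 + 4 + 1, so H^13 ≡ 16·48·74 ≡ 61 (mod 143)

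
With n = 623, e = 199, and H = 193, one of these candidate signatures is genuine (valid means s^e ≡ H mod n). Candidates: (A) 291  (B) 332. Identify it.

A

Candidate A: Squares mod 623: 291^1≡291, 291^2≡576, 291^4≡340, 291^8≡345, 291^16≡32, 291^32≡401, 291^64≡67, 291^128≡128; 199 = 128 + 64 + 4 + 2 + 1, so 291^199 ≡ 128·67·340·576·291 ≡ 193 (mod 623)
  → matches H = 193
Candidate B: Squares mod 623: 332^1≡332, 332^2≡576, 332^4≡340, 332^8≡345, 332^16≡32, 332^32≡401, 332^64≡67, 332^128≡128; 199 = 128 + 64 + 4 + 2 + 1, so 332^199 ≡ 128·67·340·576·332 ≡ 430 (mod 623)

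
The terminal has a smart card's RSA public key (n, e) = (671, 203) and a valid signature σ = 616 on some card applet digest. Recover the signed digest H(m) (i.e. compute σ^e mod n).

209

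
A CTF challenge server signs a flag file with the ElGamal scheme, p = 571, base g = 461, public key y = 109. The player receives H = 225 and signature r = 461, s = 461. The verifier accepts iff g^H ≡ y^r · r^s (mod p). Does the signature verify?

verifies

Left side g^H mod p:
461^2 = 212521 ≡ 109
461^4 ≡ 109^2 = 11881 ≡ 461
461^8 ≡ 461^2 = 212521 ≡ 109
461^16 ≡ 109^2 = 11881 ≡ 461
461^32 ≡ 461^2 = 212521 ≡ 109
461^64 ≡ 109^2 = 11881 ≡ 461
461^128 ≡ 461^2 = 212521 ≡ 109
225 = 128 + 64 + 32 + 1, so 461^225 ≡ 109·461·109·461 ≡ 1 (mod 571)
Right side y^r · r^s mod p:
109^2 = 11881 ≡ 461
109^4 ≡ 461^2 = 212521 ≡ 109
109^8 ≡ 109^2 = 11881 ≡ 461
109^16 ≡ 461^2 = 212521 ≡ 109
109^32 ≡ 109^2 = 11881 ≡ 461
109^64 ≡ 461^2 = 212521 ≡ 109
109^128 ≡ 109^2 = 11881 ≡ 461
109^256 ≡ 461^2 = 212521 ≡ 109
461 = 256 + 128 + 64 + 8 + 4 + 1, so 109^461 ≡ 109·461·109·461·109·109 ≡ 461 (mod 571)
461^2 = 212521 ≡ 109
461^4 ≡ 109^2 = 11881 ≡ 461
461^8 ≡ 461^2 = 212521 ≡ 109
461^16 ≡ 109^2 = 11881 ≡ 461
461^32 ≡ 461^2 = 212521 ≡ 109
461^64 ≡ 109^2 = 11881 ≡ 461
461^128 ≡ 461^2 = 212521 ≡ 109
461^256 ≡ 109^2 = 11881 ≡ 461
461 = 256 + 128 + 64 + 8 + 4 + 1, so 461^461 ≡ 461·109·461·109·461·461 ≡ 109 (mod 571)
461·109 = 50249 ≡ 1 (mod 571)
1 ≡ 1 (mod 571), so the signature is genuine.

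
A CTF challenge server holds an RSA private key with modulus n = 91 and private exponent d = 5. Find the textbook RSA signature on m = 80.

19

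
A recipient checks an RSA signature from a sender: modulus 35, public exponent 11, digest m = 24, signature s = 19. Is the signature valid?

s^2 ≡ 19^2 = 361 ≡ 11
s^4 ≡ 11^2 = 121 ≡ 16
s^8 ≡ 16^2 = 256 ≡ 11
11 = 8 + 2 + 1, so s^11 ≡ 11·11·19 ≡ 24 (mod 35)
24 = m, so the signature checks out.

valid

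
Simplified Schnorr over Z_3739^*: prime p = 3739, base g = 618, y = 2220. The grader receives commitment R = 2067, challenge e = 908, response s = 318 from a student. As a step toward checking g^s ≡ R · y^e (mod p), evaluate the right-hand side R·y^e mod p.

836

Squares mod 3739: 2220^1≡2220, 2220^2≡398, 2220^4≡1366, 2220^8≡195, 2220^16≡635, 2220^32≡3152, 2220^64≡581, 2220^128≡1051, 2220^256≡1596, 2220^512≡957
908 = 512 + 256 + 128 + 8 + 4, so 2220^908 ≡ 957·1596·1051·195·1366 ≡ 1869 (mod 3739)
R · y^e ≡ 2067·1869 = 3863223 ≡ 836 (mod 3739)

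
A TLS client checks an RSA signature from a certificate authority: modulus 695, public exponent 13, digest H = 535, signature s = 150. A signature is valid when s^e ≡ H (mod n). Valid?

yes

s^13 mod 695 = 535
535 = H, so the signature checks out.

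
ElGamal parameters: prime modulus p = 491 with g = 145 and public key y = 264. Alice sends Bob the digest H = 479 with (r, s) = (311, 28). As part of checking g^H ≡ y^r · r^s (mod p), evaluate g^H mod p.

296

Squares mod 491: 145^1≡145, 145^2≡403, 145^4≡379, 145^8≡269, 145^16≡184, 145^32≡468, 145^64≡38, 145^128≡462, 145^256≡350
479 = 256 + 128 + 64 + 16 + 8 + 4 + 2 + 1, so 145^479 ≡ 350·462·38·184·269·379·403·145 ≡ 296 (mod 491)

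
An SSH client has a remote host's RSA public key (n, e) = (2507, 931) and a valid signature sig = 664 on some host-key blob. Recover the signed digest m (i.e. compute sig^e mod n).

757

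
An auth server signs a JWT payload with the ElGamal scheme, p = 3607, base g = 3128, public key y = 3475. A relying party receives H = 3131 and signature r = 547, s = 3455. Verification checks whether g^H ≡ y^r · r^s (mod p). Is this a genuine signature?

genuine

Left side g^H mod p:
Squares mod 3607: 3128^1≡3128, 3128^2≡2200, 3128^4≡3013, 3128^8≡2957, 3128^16≡481, 3128^32≡513, 3128^64≡3465, 3128^128≡2129, 3128^256≡2249, 3128^512≡987, 3128^1024≡279, 3128^2048≡2094
3131 = 2048 + 1024 + 32 + 16 + 8 + 2 + 1, so 3128^3131 ≡ 2094·279·513·481·2957·2200·3128 ≡ 699 (mod 3607)
Right side y^r · r^s mod p:
Squares mod 3607: 3475^1≡3475, 3475^2≡2996, 3475^4≡1800, 3475^8≡914, 3475^16≡2179, 3475^32≡1229, 3475^64≡2715, 3475^128≡2124, 3475^256≡2626, 3475^512≡2899
547 = 512 + 32 + 2 + 1, so 3475^547 ≡ 2899·1229·2996·3475 ≡ 3325 (mod 3607)
Squares mod 3607: 547^1≡547, 547^2≡3435, 547^4≡728, 547^8≡3362, 547^16≡2313, 547^32≡788, 547^64≡540, 547^128≡3040, 547^256≡466, 547^512≡736, 547^1024≡646, 547^2048≡2511
3455 = 2048 + 1024 + 256 + 64 + 32 + 16 + 8 + 4 + 2 + 1, so 547^3455 ≡ 2511·646·466·540·788·2313·3362·728·3435·547 ≡ 2108 (mod 3607)
3325·2108 = 7009100 ≡ 699 (mod 3607)
699 ≡ 699 (mod 3607), so the signature is genuine.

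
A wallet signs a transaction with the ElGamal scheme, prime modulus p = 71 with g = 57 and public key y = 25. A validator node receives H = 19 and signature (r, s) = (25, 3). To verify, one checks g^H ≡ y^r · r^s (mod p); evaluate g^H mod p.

57^2 = 3249 ≡ 54
57^4 ≡ 54^2 = 2916 ≡ 5
57^8 ≡ 5^2 = 25
57^16 ≡ 25^2 = 625 ≡ 57
19 = 16 + 2 + 1, so 57^19 ≡ 57·54·57 ≡ 5 (mod 71)

5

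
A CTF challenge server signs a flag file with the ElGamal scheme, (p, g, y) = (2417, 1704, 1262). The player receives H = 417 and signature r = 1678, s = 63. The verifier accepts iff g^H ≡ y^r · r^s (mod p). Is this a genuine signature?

forged

Left side g^H mod p:
1704^2 = 2903616 ≡ 799
1704^4 ≡ 799^2 = 638401 ≡ 313
1704^8 ≡ 313^2 = 97969 ≡ 1289
1704^16 ≡ 1289^2 = 1661521 ≡ 1042
1704^32 ≡ 1042^2 = 1085764 ≡ 531
1704^64 ≡ 531^2 = 281961 ≡ 1589
1704^128 ≡ 1589^2 = 2524921 ≡ 1573
1704^256 ≡ 1573^2 = 2474329 ≡ 1738
417 = 256 + 128 + 32 + 1, so 1704^417 ≡ 1738·1573·531·1704 ≡ 1206 (mod 2417)
Right side y^r · r^s mod p:
1262^2 = 1592644 ≡ 2258
1262^4 ≡ 2258^2 = 5098564 ≡ 1111
1262^8 ≡ 1111^2 = 1234321 ≡ 1651
1262^16 ≡ 1651^2 = 2725801 ≡ 1842
1262^32 ≡ 1842^2 = 3392964 ≡ 1913
1262^64 ≡ 1913^2 = 3659569 ≡ 231
1262^128 ≡ 231^2 = 53361 ≡ 187
1262^256 ≡ 187^2 = 34969 ≡ 1131
1262^512 ≡ 1131^2 = 1279161 ≡ 568
1262^1024 ≡ 568^2 = 322624 ≡ 1163
1678 = 1024 + 512 + 128 + 8 + 4 + 2, so 1262^1678 ≡ 1163·568·187·1651·1111·2258 ≡ 2247 (mod 2417)
1678^2 = 2815684 ≡ 2296
1678^4 ≡ 2296^2 = 5271616 ≡ 139
1678^8 ≡ 139^2 = 19321 ≡ 2402
1678^16 ≡ 2402^2 = 5769604 ≡ 225
1678^32 ≡ 225^2 = 50625 ≡ 2285
63 = 32 + 16 + 8 + 4 + 2 + 1, so 1678^63 ≡ 2285·225·2402·139·2296·1678 ≡ 68 (mod 2417)
2247·68 = 152796 ≡ 525 (mod 2417)
1206 ≠ 525, so verification fails.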